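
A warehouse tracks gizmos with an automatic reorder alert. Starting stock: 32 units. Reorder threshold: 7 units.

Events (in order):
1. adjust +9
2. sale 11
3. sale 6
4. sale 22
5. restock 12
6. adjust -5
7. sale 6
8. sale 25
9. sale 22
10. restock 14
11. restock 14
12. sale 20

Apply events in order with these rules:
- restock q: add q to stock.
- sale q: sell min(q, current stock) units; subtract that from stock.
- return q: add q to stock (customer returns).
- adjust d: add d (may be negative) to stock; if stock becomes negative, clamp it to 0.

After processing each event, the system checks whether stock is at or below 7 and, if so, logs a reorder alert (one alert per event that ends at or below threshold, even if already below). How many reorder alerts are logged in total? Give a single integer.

Answer: 4

Derivation:
Processing events:
Start: stock = 32
  Event 1 (adjust +9): 32 + 9 = 41
  Event 2 (sale 11): sell min(11,41)=11. stock: 41 - 11 = 30. total_sold = 11
  Event 3 (sale 6): sell min(6,30)=6. stock: 30 - 6 = 24. total_sold = 17
  Event 4 (sale 22): sell min(22,24)=22. stock: 24 - 22 = 2. total_sold = 39
  Event 5 (restock 12): 2 + 12 = 14
  Event 6 (adjust -5): 14 + -5 = 9
  Event 7 (sale 6): sell min(6,9)=6. stock: 9 - 6 = 3. total_sold = 45
  Event 8 (sale 25): sell min(25,3)=3. stock: 3 - 3 = 0. total_sold = 48
  Event 9 (sale 22): sell min(22,0)=0. stock: 0 - 0 = 0. total_sold = 48
  Event 10 (restock 14): 0 + 14 = 14
  Event 11 (restock 14): 14 + 14 = 28
  Event 12 (sale 20): sell min(20,28)=20. stock: 28 - 20 = 8. total_sold = 68
Final: stock = 8, total_sold = 68

Checking against threshold 7:
  After event 1: stock=41 > 7
  After event 2: stock=30 > 7
  After event 3: stock=24 > 7
  After event 4: stock=2 <= 7 -> ALERT
  After event 5: stock=14 > 7
  After event 6: stock=9 > 7
  After event 7: stock=3 <= 7 -> ALERT
  After event 8: stock=0 <= 7 -> ALERT
  After event 9: stock=0 <= 7 -> ALERT
  After event 10: stock=14 > 7
  After event 11: stock=28 > 7
  After event 12: stock=8 > 7
Alert events: [4, 7, 8, 9]. Count = 4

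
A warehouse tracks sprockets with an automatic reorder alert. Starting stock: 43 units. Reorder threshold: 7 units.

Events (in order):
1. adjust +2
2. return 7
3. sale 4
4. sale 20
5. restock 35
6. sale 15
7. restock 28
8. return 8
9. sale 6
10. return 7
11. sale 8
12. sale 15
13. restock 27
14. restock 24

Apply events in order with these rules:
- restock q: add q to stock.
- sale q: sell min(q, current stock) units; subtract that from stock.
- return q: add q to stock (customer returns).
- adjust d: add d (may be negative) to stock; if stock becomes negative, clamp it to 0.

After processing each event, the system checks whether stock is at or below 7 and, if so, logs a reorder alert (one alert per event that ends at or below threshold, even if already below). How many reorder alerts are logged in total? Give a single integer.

Answer: 0

Derivation:
Processing events:
Start: stock = 43
  Event 1 (adjust +2): 43 + 2 = 45
  Event 2 (return 7): 45 + 7 = 52
  Event 3 (sale 4): sell min(4,52)=4. stock: 52 - 4 = 48. total_sold = 4
  Event 4 (sale 20): sell min(20,48)=20. stock: 48 - 20 = 28. total_sold = 24
  Event 5 (restock 35): 28 + 35 = 63
  Event 6 (sale 15): sell min(15,63)=15. stock: 63 - 15 = 48. total_sold = 39
  Event 7 (restock 28): 48 + 28 = 76
  Event 8 (return 8): 76 + 8 = 84
  Event 9 (sale 6): sell min(6,84)=6. stock: 84 - 6 = 78. total_sold = 45
  Event 10 (return 7): 78 + 7 = 85
  Event 11 (sale 8): sell min(8,85)=8. stock: 85 - 8 = 77. total_sold = 53
  Event 12 (sale 15): sell min(15,77)=15. stock: 77 - 15 = 62. total_sold = 68
  Event 13 (restock 27): 62 + 27 = 89
  Event 14 (restock 24): 89 + 24 = 113
Final: stock = 113, total_sold = 68

Checking against threshold 7:
  After event 1: stock=45 > 7
  After event 2: stock=52 > 7
  After event 3: stock=48 > 7
  After event 4: stock=28 > 7
  After event 5: stock=63 > 7
  After event 6: stock=48 > 7
  After event 7: stock=76 > 7
  After event 8: stock=84 > 7
  After event 9: stock=78 > 7
  After event 10: stock=85 > 7
  After event 11: stock=77 > 7
  After event 12: stock=62 > 7
  After event 13: stock=89 > 7
  After event 14: stock=113 > 7
Alert events: []. Count = 0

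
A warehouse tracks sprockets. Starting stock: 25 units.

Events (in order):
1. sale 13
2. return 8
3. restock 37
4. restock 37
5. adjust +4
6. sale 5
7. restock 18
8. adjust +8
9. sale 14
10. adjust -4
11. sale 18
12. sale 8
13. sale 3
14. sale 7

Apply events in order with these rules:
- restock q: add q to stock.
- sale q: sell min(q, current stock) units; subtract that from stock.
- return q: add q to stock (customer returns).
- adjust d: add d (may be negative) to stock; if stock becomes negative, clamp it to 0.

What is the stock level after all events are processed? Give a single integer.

Processing events:
Start: stock = 25
  Event 1 (sale 13): sell min(13,25)=13. stock: 25 - 13 = 12. total_sold = 13
  Event 2 (return 8): 12 + 8 = 20
  Event 3 (restock 37): 20 + 37 = 57
  Event 4 (restock 37): 57 + 37 = 94
  Event 5 (adjust +4): 94 + 4 = 98
  Event 6 (sale 5): sell min(5,98)=5. stock: 98 - 5 = 93. total_sold = 18
  Event 7 (restock 18): 93 + 18 = 111
  Event 8 (adjust +8): 111 + 8 = 119
  Event 9 (sale 14): sell min(14,119)=14. stock: 119 - 14 = 105. total_sold = 32
  Event 10 (adjust -4): 105 + -4 = 101
  Event 11 (sale 18): sell min(18,101)=18. stock: 101 - 18 = 83. total_sold = 50
  Event 12 (sale 8): sell min(8,83)=8. stock: 83 - 8 = 75. total_sold = 58
  Event 13 (sale 3): sell min(3,75)=3. stock: 75 - 3 = 72. total_sold = 61
  Event 14 (sale 7): sell min(7,72)=7. stock: 72 - 7 = 65. total_sold = 68
Final: stock = 65, total_sold = 68

Answer: 65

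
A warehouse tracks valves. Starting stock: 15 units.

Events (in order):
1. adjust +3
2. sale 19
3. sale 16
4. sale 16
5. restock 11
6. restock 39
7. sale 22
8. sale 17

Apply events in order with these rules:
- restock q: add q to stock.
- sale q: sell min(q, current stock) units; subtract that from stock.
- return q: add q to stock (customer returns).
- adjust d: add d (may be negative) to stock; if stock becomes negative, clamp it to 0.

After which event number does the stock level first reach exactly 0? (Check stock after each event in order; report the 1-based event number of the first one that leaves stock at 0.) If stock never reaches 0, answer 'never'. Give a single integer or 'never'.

Answer: 2

Derivation:
Processing events:
Start: stock = 15
  Event 1 (adjust +3): 15 + 3 = 18
  Event 2 (sale 19): sell min(19,18)=18. stock: 18 - 18 = 0. total_sold = 18
  Event 3 (sale 16): sell min(16,0)=0. stock: 0 - 0 = 0. total_sold = 18
  Event 4 (sale 16): sell min(16,0)=0. stock: 0 - 0 = 0. total_sold = 18
  Event 5 (restock 11): 0 + 11 = 11
  Event 6 (restock 39): 11 + 39 = 50
  Event 7 (sale 22): sell min(22,50)=22. stock: 50 - 22 = 28. total_sold = 40
  Event 8 (sale 17): sell min(17,28)=17. stock: 28 - 17 = 11. total_sold = 57
Final: stock = 11, total_sold = 57

First zero at event 2.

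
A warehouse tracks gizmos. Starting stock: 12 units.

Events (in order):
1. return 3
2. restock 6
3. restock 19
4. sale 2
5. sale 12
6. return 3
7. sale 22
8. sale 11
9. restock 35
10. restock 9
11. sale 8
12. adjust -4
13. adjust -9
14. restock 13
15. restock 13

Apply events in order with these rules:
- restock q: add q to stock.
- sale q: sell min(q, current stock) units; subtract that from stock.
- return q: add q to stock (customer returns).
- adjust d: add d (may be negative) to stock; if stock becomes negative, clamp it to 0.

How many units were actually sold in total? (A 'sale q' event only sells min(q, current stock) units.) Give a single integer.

Answer: 51

Derivation:
Processing events:
Start: stock = 12
  Event 1 (return 3): 12 + 3 = 15
  Event 2 (restock 6): 15 + 6 = 21
  Event 3 (restock 19): 21 + 19 = 40
  Event 4 (sale 2): sell min(2,40)=2. stock: 40 - 2 = 38. total_sold = 2
  Event 5 (sale 12): sell min(12,38)=12. stock: 38 - 12 = 26. total_sold = 14
  Event 6 (return 3): 26 + 3 = 29
  Event 7 (sale 22): sell min(22,29)=22. stock: 29 - 22 = 7. total_sold = 36
  Event 8 (sale 11): sell min(11,7)=7. stock: 7 - 7 = 0. total_sold = 43
  Event 9 (restock 35): 0 + 35 = 35
  Event 10 (restock 9): 35 + 9 = 44
  Event 11 (sale 8): sell min(8,44)=8. stock: 44 - 8 = 36. total_sold = 51
  Event 12 (adjust -4): 36 + -4 = 32
  Event 13 (adjust -9): 32 + -9 = 23
  Event 14 (restock 13): 23 + 13 = 36
  Event 15 (restock 13): 36 + 13 = 49
Final: stock = 49, total_sold = 51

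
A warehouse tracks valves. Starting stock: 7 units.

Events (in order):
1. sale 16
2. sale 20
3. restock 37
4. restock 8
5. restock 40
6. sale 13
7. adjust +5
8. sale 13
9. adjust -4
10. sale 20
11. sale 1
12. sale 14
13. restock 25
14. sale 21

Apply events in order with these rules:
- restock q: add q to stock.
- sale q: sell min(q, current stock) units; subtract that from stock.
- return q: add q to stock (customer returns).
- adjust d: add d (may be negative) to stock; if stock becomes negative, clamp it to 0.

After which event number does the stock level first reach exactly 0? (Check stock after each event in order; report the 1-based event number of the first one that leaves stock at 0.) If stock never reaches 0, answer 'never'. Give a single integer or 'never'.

Answer: 1

Derivation:
Processing events:
Start: stock = 7
  Event 1 (sale 16): sell min(16,7)=7. stock: 7 - 7 = 0. total_sold = 7
  Event 2 (sale 20): sell min(20,0)=0. stock: 0 - 0 = 0. total_sold = 7
  Event 3 (restock 37): 0 + 37 = 37
  Event 4 (restock 8): 37 + 8 = 45
  Event 5 (restock 40): 45 + 40 = 85
  Event 6 (sale 13): sell min(13,85)=13. stock: 85 - 13 = 72. total_sold = 20
  Event 7 (adjust +5): 72 + 5 = 77
  Event 8 (sale 13): sell min(13,77)=13. stock: 77 - 13 = 64. total_sold = 33
  Event 9 (adjust -4): 64 + -4 = 60
  Event 10 (sale 20): sell min(20,60)=20. stock: 60 - 20 = 40. total_sold = 53
  Event 11 (sale 1): sell min(1,40)=1. stock: 40 - 1 = 39. total_sold = 54
  Event 12 (sale 14): sell min(14,39)=14. stock: 39 - 14 = 25. total_sold = 68
  Event 13 (restock 25): 25 + 25 = 50
  Event 14 (sale 21): sell min(21,50)=21. stock: 50 - 21 = 29. total_sold = 89
Final: stock = 29, total_sold = 89

First zero at event 1.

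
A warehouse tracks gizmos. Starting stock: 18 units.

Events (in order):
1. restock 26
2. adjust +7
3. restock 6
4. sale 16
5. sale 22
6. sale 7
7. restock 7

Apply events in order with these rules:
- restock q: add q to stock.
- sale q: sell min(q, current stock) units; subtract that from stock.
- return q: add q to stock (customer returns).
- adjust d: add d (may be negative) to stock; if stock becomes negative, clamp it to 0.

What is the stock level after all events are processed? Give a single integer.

Processing events:
Start: stock = 18
  Event 1 (restock 26): 18 + 26 = 44
  Event 2 (adjust +7): 44 + 7 = 51
  Event 3 (restock 6): 51 + 6 = 57
  Event 4 (sale 16): sell min(16,57)=16. stock: 57 - 16 = 41. total_sold = 16
  Event 5 (sale 22): sell min(22,41)=22. stock: 41 - 22 = 19. total_sold = 38
  Event 6 (sale 7): sell min(7,19)=7. stock: 19 - 7 = 12. total_sold = 45
  Event 7 (restock 7): 12 + 7 = 19
Final: stock = 19, total_sold = 45

Answer: 19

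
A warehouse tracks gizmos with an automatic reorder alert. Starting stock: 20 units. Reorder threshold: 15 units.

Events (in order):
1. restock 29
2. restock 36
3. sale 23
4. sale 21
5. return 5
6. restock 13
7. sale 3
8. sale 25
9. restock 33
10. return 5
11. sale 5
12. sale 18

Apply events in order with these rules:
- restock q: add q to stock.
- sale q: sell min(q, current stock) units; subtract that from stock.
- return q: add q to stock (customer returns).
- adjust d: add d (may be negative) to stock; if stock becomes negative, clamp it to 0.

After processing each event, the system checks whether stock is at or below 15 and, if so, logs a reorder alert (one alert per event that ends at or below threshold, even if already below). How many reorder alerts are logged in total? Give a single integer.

Answer: 0

Derivation:
Processing events:
Start: stock = 20
  Event 1 (restock 29): 20 + 29 = 49
  Event 2 (restock 36): 49 + 36 = 85
  Event 3 (sale 23): sell min(23,85)=23. stock: 85 - 23 = 62. total_sold = 23
  Event 4 (sale 21): sell min(21,62)=21. stock: 62 - 21 = 41. total_sold = 44
  Event 5 (return 5): 41 + 5 = 46
  Event 6 (restock 13): 46 + 13 = 59
  Event 7 (sale 3): sell min(3,59)=3. stock: 59 - 3 = 56. total_sold = 47
  Event 8 (sale 25): sell min(25,56)=25. stock: 56 - 25 = 31. total_sold = 72
  Event 9 (restock 33): 31 + 33 = 64
  Event 10 (return 5): 64 + 5 = 69
  Event 11 (sale 5): sell min(5,69)=5. stock: 69 - 5 = 64. total_sold = 77
  Event 12 (sale 18): sell min(18,64)=18. stock: 64 - 18 = 46. total_sold = 95
Final: stock = 46, total_sold = 95

Checking against threshold 15:
  After event 1: stock=49 > 15
  After event 2: stock=85 > 15
  After event 3: stock=62 > 15
  After event 4: stock=41 > 15
  After event 5: stock=46 > 15
  After event 6: stock=59 > 15
  After event 7: stock=56 > 15
  After event 8: stock=31 > 15
  After event 9: stock=64 > 15
  After event 10: stock=69 > 15
  After event 11: stock=64 > 15
  After event 12: stock=46 > 15
Alert events: []. Count = 0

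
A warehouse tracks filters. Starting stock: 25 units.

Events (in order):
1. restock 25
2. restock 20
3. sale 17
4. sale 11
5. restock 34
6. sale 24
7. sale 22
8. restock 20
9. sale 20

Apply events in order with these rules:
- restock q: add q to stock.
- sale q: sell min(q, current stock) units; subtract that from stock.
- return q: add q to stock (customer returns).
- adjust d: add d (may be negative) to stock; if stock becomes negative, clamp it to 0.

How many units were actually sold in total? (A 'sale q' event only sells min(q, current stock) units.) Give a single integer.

Answer: 94

Derivation:
Processing events:
Start: stock = 25
  Event 1 (restock 25): 25 + 25 = 50
  Event 2 (restock 20): 50 + 20 = 70
  Event 3 (sale 17): sell min(17,70)=17. stock: 70 - 17 = 53. total_sold = 17
  Event 4 (sale 11): sell min(11,53)=11. stock: 53 - 11 = 42. total_sold = 28
  Event 5 (restock 34): 42 + 34 = 76
  Event 6 (sale 24): sell min(24,76)=24. stock: 76 - 24 = 52. total_sold = 52
  Event 7 (sale 22): sell min(22,52)=22. stock: 52 - 22 = 30. total_sold = 74
  Event 8 (restock 20): 30 + 20 = 50
  Event 9 (sale 20): sell min(20,50)=20. stock: 50 - 20 = 30. total_sold = 94
Final: stock = 30, total_sold = 94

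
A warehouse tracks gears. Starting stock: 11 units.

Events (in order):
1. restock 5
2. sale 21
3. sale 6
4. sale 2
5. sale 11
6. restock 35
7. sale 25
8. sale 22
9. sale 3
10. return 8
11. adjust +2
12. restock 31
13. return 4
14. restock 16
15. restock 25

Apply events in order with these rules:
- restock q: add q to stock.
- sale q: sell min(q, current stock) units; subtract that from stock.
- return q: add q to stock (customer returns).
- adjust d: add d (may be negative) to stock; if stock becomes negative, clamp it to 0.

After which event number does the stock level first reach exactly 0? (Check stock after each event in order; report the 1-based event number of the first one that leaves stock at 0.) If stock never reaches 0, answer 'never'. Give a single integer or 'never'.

Answer: 2

Derivation:
Processing events:
Start: stock = 11
  Event 1 (restock 5): 11 + 5 = 16
  Event 2 (sale 21): sell min(21,16)=16. stock: 16 - 16 = 0. total_sold = 16
  Event 3 (sale 6): sell min(6,0)=0. stock: 0 - 0 = 0. total_sold = 16
  Event 4 (sale 2): sell min(2,0)=0. stock: 0 - 0 = 0. total_sold = 16
  Event 5 (sale 11): sell min(11,0)=0. stock: 0 - 0 = 0. total_sold = 16
  Event 6 (restock 35): 0 + 35 = 35
  Event 7 (sale 25): sell min(25,35)=25. stock: 35 - 25 = 10. total_sold = 41
  Event 8 (sale 22): sell min(22,10)=10. stock: 10 - 10 = 0. total_sold = 51
  Event 9 (sale 3): sell min(3,0)=0. stock: 0 - 0 = 0. total_sold = 51
  Event 10 (return 8): 0 + 8 = 8
  Event 11 (adjust +2): 8 + 2 = 10
  Event 12 (restock 31): 10 + 31 = 41
  Event 13 (return 4): 41 + 4 = 45
  Event 14 (restock 16): 45 + 16 = 61
  Event 15 (restock 25): 61 + 25 = 86
Final: stock = 86, total_sold = 51

First zero at event 2.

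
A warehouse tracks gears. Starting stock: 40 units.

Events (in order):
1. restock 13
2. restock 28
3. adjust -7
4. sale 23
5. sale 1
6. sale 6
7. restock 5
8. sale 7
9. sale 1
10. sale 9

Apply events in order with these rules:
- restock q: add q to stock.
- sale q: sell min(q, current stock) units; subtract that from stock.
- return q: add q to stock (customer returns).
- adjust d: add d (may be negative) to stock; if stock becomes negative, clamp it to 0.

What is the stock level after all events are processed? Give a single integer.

Processing events:
Start: stock = 40
  Event 1 (restock 13): 40 + 13 = 53
  Event 2 (restock 28): 53 + 28 = 81
  Event 3 (adjust -7): 81 + -7 = 74
  Event 4 (sale 23): sell min(23,74)=23. stock: 74 - 23 = 51. total_sold = 23
  Event 5 (sale 1): sell min(1,51)=1. stock: 51 - 1 = 50. total_sold = 24
  Event 6 (sale 6): sell min(6,50)=6. stock: 50 - 6 = 44. total_sold = 30
  Event 7 (restock 5): 44 + 5 = 49
  Event 8 (sale 7): sell min(7,49)=7. stock: 49 - 7 = 42. total_sold = 37
  Event 9 (sale 1): sell min(1,42)=1. stock: 42 - 1 = 41. total_sold = 38
  Event 10 (sale 9): sell min(9,41)=9. stock: 41 - 9 = 32. total_sold = 47
Final: stock = 32, total_sold = 47

Answer: 32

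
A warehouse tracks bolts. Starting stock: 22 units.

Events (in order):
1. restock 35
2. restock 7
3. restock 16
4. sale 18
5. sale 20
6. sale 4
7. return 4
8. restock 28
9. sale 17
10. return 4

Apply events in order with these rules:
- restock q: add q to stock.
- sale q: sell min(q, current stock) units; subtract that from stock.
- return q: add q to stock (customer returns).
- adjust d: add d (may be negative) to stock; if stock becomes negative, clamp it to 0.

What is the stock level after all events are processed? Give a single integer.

Processing events:
Start: stock = 22
  Event 1 (restock 35): 22 + 35 = 57
  Event 2 (restock 7): 57 + 7 = 64
  Event 3 (restock 16): 64 + 16 = 80
  Event 4 (sale 18): sell min(18,80)=18. stock: 80 - 18 = 62. total_sold = 18
  Event 5 (sale 20): sell min(20,62)=20. stock: 62 - 20 = 42. total_sold = 38
  Event 6 (sale 4): sell min(4,42)=4. stock: 42 - 4 = 38. total_sold = 42
  Event 7 (return 4): 38 + 4 = 42
  Event 8 (restock 28): 42 + 28 = 70
  Event 9 (sale 17): sell min(17,70)=17. stock: 70 - 17 = 53. total_sold = 59
  Event 10 (return 4): 53 + 4 = 57
Final: stock = 57, total_sold = 59

Answer: 57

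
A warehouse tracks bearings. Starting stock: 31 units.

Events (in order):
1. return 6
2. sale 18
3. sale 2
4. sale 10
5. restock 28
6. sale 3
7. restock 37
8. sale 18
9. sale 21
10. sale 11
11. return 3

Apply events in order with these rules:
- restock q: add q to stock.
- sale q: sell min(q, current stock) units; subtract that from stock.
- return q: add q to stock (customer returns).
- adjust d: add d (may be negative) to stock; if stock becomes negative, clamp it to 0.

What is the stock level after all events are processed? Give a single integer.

Answer: 22

Derivation:
Processing events:
Start: stock = 31
  Event 1 (return 6): 31 + 6 = 37
  Event 2 (sale 18): sell min(18,37)=18. stock: 37 - 18 = 19. total_sold = 18
  Event 3 (sale 2): sell min(2,19)=2. stock: 19 - 2 = 17. total_sold = 20
  Event 4 (sale 10): sell min(10,17)=10. stock: 17 - 10 = 7. total_sold = 30
  Event 5 (restock 28): 7 + 28 = 35
  Event 6 (sale 3): sell min(3,35)=3. stock: 35 - 3 = 32. total_sold = 33
  Event 7 (restock 37): 32 + 37 = 69
  Event 8 (sale 18): sell min(18,69)=18. stock: 69 - 18 = 51. total_sold = 51
  Event 9 (sale 21): sell min(21,51)=21. stock: 51 - 21 = 30. total_sold = 72
  Event 10 (sale 11): sell min(11,30)=11. stock: 30 - 11 = 19. total_sold = 83
  Event 11 (return 3): 19 + 3 = 22
Final: stock = 22, total_sold = 83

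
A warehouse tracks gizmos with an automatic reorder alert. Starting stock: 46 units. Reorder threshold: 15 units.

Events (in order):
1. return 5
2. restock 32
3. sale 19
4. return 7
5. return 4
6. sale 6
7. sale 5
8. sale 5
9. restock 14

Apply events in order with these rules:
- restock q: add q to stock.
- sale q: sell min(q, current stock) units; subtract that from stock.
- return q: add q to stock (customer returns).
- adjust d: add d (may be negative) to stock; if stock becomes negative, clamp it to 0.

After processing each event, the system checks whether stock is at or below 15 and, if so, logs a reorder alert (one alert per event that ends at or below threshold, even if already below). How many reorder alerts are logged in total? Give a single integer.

Processing events:
Start: stock = 46
  Event 1 (return 5): 46 + 5 = 51
  Event 2 (restock 32): 51 + 32 = 83
  Event 3 (sale 19): sell min(19,83)=19. stock: 83 - 19 = 64. total_sold = 19
  Event 4 (return 7): 64 + 7 = 71
  Event 5 (return 4): 71 + 4 = 75
  Event 6 (sale 6): sell min(6,75)=6. stock: 75 - 6 = 69. total_sold = 25
  Event 7 (sale 5): sell min(5,69)=5. stock: 69 - 5 = 64. total_sold = 30
  Event 8 (sale 5): sell min(5,64)=5. stock: 64 - 5 = 59. total_sold = 35
  Event 9 (restock 14): 59 + 14 = 73
Final: stock = 73, total_sold = 35

Checking against threshold 15:
  After event 1: stock=51 > 15
  After event 2: stock=83 > 15
  After event 3: stock=64 > 15
  After event 4: stock=71 > 15
  After event 5: stock=75 > 15
  After event 6: stock=69 > 15
  After event 7: stock=64 > 15
  After event 8: stock=59 > 15
  After event 9: stock=73 > 15
Alert events: []. Count = 0

Answer: 0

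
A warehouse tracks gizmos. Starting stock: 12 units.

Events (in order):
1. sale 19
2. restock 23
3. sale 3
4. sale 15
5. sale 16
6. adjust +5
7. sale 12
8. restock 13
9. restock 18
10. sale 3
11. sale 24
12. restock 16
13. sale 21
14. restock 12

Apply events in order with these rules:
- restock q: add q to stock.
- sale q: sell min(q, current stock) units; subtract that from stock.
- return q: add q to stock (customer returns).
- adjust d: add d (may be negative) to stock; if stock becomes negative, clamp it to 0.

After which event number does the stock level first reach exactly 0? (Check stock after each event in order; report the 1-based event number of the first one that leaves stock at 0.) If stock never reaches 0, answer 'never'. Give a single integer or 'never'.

Answer: 1

Derivation:
Processing events:
Start: stock = 12
  Event 1 (sale 19): sell min(19,12)=12. stock: 12 - 12 = 0. total_sold = 12
  Event 2 (restock 23): 0 + 23 = 23
  Event 3 (sale 3): sell min(3,23)=3. stock: 23 - 3 = 20. total_sold = 15
  Event 4 (sale 15): sell min(15,20)=15. stock: 20 - 15 = 5. total_sold = 30
  Event 5 (sale 16): sell min(16,5)=5. stock: 5 - 5 = 0. total_sold = 35
  Event 6 (adjust +5): 0 + 5 = 5
  Event 7 (sale 12): sell min(12,5)=5. stock: 5 - 5 = 0. total_sold = 40
  Event 8 (restock 13): 0 + 13 = 13
  Event 9 (restock 18): 13 + 18 = 31
  Event 10 (sale 3): sell min(3,31)=3. stock: 31 - 3 = 28. total_sold = 43
  Event 11 (sale 24): sell min(24,28)=24. stock: 28 - 24 = 4. total_sold = 67
  Event 12 (restock 16): 4 + 16 = 20
  Event 13 (sale 21): sell min(21,20)=20. stock: 20 - 20 = 0. total_sold = 87
  Event 14 (restock 12): 0 + 12 = 12
Final: stock = 12, total_sold = 87

First zero at event 1.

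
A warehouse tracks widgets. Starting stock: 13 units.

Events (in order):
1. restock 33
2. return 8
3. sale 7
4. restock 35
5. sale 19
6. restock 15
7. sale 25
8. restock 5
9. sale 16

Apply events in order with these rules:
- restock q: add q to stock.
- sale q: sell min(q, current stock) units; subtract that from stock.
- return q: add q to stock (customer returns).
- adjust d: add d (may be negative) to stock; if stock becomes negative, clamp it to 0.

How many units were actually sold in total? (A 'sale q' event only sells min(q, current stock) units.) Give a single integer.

Answer: 67

Derivation:
Processing events:
Start: stock = 13
  Event 1 (restock 33): 13 + 33 = 46
  Event 2 (return 8): 46 + 8 = 54
  Event 3 (sale 7): sell min(7,54)=7. stock: 54 - 7 = 47. total_sold = 7
  Event 4 (restock 35): 47 + 35 = 82
  Event 5 (sale 19): sell min(19,82)=19. stock: 82 - 19 = 63. total_sold = 26
  Event 6 (restock 15): 63 + 15 = 78
  Event 7 (sale 25): sell min(25,78)=25. stock: 78 - 25 = 53. total_sold = 51
  Event 8 (restock 5): 53 + 5 = 58
  Event 9 (sale 16): sell min(16,58)=16. stock: 58 - 16 = 42. total_sold = 67
Final: stock = 42, total_sold = 67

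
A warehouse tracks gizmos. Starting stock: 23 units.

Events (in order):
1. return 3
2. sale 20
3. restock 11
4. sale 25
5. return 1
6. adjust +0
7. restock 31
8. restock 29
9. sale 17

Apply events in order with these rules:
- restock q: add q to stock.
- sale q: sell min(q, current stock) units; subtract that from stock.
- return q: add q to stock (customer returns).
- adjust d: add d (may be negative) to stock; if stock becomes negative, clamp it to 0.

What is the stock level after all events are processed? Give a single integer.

Processing events:
Start: stock = 23
  Event 1 (return 3): 23 + 3 = 26
  Event 2 (sale 20): sell min(20,26)=20. stock: 26 - 20 = 6. total_sold = 20
  Event 3 (restock 11): 6 + 11 = 17
  Event 4 (sale 25): sell min(25,17)=17. stock: 17 - 17 = 0. total_sold = 37
  Event 5 (return 1): 0 + 1 = 1
  Event 6 (adjust +0): 1 + 0 = 1
  Event 7 (restock 31): 1 + 31 = 32
  Event 8 (restock 29): 32 + 29 = 61
  Event 9 (sale 17): sell min(17,61)=17. stock: 61 - 17 = 44. total_sold = 54
Final: stock = 44, total_sold = 54

Answer: 44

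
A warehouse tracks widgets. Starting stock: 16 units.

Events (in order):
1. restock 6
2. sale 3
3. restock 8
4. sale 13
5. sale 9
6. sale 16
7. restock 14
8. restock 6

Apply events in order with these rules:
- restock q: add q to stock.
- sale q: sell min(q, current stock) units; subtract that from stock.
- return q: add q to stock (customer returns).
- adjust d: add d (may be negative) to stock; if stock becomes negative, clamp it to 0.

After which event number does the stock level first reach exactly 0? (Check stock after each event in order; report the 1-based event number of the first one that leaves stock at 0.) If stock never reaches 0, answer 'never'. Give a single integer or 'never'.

Answer: 6

Derivation:
Processing events:
Start: stock = 16
  Event 1 (restock 6): 16 + 6 = 22
  Event 2 (sale 3): sell min(3,22)=3. stock: 22 - 3 = 19. total_sold = 3
  Event 3 (restock 8): 19 + 8 = 27
  Event 4 (sale 13): sell min(13,27)=13. stock: 27 - 13 = 14. total_sold = 16
  Event 5 (sale 9): sell min(9,14)=9. stock: 14 - 9 = 5. total_sold = 25
  Event 6 (sale 16): sell min(16,5)=5. stock: 5 - 5 = 0. total_sold = 30
  Event 7 (restock 14): 0 + 14 = 14
  Event 8 (restock 6): 14 + 6 = 20
Final: stock = 20, total_sold = 30

First zero at event 6.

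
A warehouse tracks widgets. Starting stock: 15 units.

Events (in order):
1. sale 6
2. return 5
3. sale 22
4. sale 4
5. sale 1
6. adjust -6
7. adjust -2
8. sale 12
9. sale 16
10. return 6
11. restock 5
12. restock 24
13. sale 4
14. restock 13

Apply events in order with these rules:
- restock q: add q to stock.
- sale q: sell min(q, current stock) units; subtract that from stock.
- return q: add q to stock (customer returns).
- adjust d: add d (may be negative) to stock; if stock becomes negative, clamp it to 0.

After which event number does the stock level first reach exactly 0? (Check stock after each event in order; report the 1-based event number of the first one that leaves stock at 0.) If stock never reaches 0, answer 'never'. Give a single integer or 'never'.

Processing events:
Start: stock = 15
  Event 1 (sale 6): sell min(6,15)=6. stock: 15 - 6 = 9. total_sold = 6
  Event 2 (return 5): 9 + 5 = 14
  Event 3 (sale 22): sell min(22,14)=14. stock: 14 - 14 = 0. total_sold = 20
  Event 4 (sale 4): sell min(4,0)=0. stock: 0 - 0 = 0. total_sold = 20
  Event 5 (sale 1): sell min(1,0)=0. stock: 0 - 0 = 0. total_sold = 20
  Event 6 (adjust -6): 0 + -6 = 0 (clamped to 0)
  Event 7 (adjust -2): 0 + -2 = 0 (clamped to 0)
  Event 8 (sale 12): sell min(12,0)=0. stock: 0 - 0 = 0. total_sold = 20
  Event 9 (sale 16): sell min(16,0)=0. stock: 0 - 0 = 0. total_sold = 20
  Event 10 (return 6): 0 + 6 = 6
  Event 11 (restock 5): 6 + 5 = 11
  Event 12 (restock 24): 11 + 24 = 35
  Event 13 (sale 4): sell min(4,35)=4. stock: 35 - 4 = 31. total_sold = 24
  Event 14 (restock 13): 31 + 13 = 44
Final: stock = 44, total_sold = 24

First zero at event 3.

Answer: 3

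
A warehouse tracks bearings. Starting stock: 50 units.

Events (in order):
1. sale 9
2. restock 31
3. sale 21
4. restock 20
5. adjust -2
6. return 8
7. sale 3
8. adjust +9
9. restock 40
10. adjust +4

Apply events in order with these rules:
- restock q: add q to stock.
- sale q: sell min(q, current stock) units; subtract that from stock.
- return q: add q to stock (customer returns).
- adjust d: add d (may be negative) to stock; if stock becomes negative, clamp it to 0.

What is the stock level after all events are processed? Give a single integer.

Processing events:
Start: stock = 50
  Event 1 (sale 9): sell min(9,50)=9. stock: 50 - 9 = 41. total_sold = 9
  Event 2 (restock 31): 41 + 31 = 72
  Event 3 (sale 21): sell min(21,72)=21. stock: 72 - 21 = 51. total_sold = 30
  Event 4 (restock 20): 51 + 20 = 71
  Event 5 (adjust -2): 71 + -2 = 69
  Event 6 (return 8): 69 + 8 = 77
  Event 7 (sale 3): sell min(3,77)=3. stock: 77 - 3 = 74. total_sold = 33
  Event 8 (adjust +9): 74 + 9 = 83
  Event 9 (restock 40): 83 + 40 = 123
  Event 10 (adjust +4): 123 + 4 = 127
Final: stock = 127, total_sold = 33

Answer: 127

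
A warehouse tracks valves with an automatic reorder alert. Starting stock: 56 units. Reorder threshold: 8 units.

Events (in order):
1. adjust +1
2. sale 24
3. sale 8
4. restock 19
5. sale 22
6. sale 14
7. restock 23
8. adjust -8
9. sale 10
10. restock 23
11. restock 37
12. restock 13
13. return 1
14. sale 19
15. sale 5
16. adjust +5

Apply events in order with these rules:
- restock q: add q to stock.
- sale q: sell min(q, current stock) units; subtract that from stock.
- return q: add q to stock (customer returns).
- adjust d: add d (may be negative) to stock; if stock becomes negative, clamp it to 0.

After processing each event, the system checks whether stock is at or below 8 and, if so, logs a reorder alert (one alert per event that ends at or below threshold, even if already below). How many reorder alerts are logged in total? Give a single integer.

Answer: 1

Derivation:
Processing events:
Start: stock = 56
  Event 1 (adjust +1): 56 + 1 = 57
  Event 2 (sale 24): sell min(24,57)=24. stock: 57 - 24 = 33. total_sold = 24
  Event 3 (sale 8): sell min(8,33)=8. stock: 33 - 8 = 25. total_sold = 32
  Event 4 (restock 19): 25 + 19 = 44
  Event 5 (sale 22): sell min(22,44)=22. stock: 44 - 22 = 22. total_sold = 54
  Event 6 (sale 14): sell min(14,22)=14. stock: 22 - 14 = 8. total_sold = 68
  Event 7 (restock 23): 8 + 23 = 31
  Event 8 (adjust -8): 31 + -8 = 23
  Event 9 (sale 10): sell min(10,23)=10. stock: 23 - 10 = 13. total_sold = 78
  Event 10 (restock 23): 13 + 23 = 36
  Event 11 (restock 37): 36 + 37 = 73
  Event 12 (restock 13): 73 + 13 = 86
  Event 13 (return 1): 86 + 1 = 87
  Event 14 (sale 19): sell min(19,87)=19. stock: 87 - 19 = 68. total_sold = 97
  Event 15 (sale 5): sell min(5,68)=5. stock: 68 - 5 = 63. total_sold = 102
  Event 16 (adjust +5): 63 + 5 = 68
Final: stock = 68, total_sold = 102

Checking against threshold 8:
  After event 1: stock=57 > 8
  After event 2: stock=33 > 8
  After event 3: stock=25 > 8
  After event 4: stock=44 > 8
  After event 5: stock=22 > 8
  After event 6: stock=8 <= 8 -> ALERT
  After event 7: stock=31 > 8
  After event 8: stock=23 > 8
  After event 9: stock=13 > 8
  After event 10: stock=36 > 8
  After event 11: stock=73 > 8
  After event 12: stock=86 > 8
  After event 13: stock=87 > 8
  After event 14: stock=68 > 8
  After event 15: stock=63 > 8
  After event 16: stock=68 > 8
Alert events: [6]. Count = 1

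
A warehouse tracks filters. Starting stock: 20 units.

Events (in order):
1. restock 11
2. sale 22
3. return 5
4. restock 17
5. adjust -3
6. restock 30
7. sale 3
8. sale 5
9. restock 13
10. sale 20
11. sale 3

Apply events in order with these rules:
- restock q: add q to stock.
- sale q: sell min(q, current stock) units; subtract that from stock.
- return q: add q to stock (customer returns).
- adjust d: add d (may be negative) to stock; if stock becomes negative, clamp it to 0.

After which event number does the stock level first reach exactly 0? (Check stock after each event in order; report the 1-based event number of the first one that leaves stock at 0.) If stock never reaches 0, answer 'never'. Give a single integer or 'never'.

Answer: never

Derivation:
Processing events:
Start: stock = 20
  Event 1 (restock 11): 20 + 11 = 31
  Event 2 (sale 22): sell min(22,31)=22. stock: 31 - 22 = 9. total_sold = 22
  Event 3 (return 5): 9 + 5 = 14
  Event 4 (restock 17): 14 + 17 = 31
  Event 5 (adjust -3): 31 + -3 = 28
  Event 6 (restock 30): 28 + 30 = 58
  Event 7 (sale 3): sell min(3,58)=3. stock: 58 - 3 = 55. total_sold = 25
  Event 8 (sale 5): sell min(5,55)=5. stock: 55 - 5 = 50. total_sold = 30
  Event 9 (restock 13): 50 + 13 = 63
  Event 10 (sale 20): sell min(20,63)=20. stock: 63 - 20 = 43. total_sold = 50
  Event 11 (sale 3): sell min(3,43)=3. stock: 43 - 3 = 40. total_sold = 53
Final: stock = 40, total_sold = 53

Stock never reaches 0.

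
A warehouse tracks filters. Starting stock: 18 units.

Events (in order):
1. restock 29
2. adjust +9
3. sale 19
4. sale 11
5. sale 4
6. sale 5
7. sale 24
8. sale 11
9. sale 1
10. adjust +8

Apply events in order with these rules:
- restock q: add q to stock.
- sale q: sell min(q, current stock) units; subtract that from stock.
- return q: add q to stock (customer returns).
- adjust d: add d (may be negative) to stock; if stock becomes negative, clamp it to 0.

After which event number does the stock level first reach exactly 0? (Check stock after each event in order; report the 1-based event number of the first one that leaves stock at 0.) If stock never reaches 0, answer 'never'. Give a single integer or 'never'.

Processing events:
Start: stock = 18
  Event 1 (restock 29): 18 + 29 = 47
  Event 2 (adjust +9): 47 + 9 = 56
  Event 3 (sale 19): sell min(19,56)=19. stock: 56 - 19 = 37. total_sold = 19
  Event 4 (sale 11): sell min(11,37)=11. stock: 37 - 11 = 26. total_sold = 30
  Event 5 (sale 4): sell min(4,26)=4. stock: 26 - 4 = 22. total_sold = 34
  Event 6 (sale 5): sell min(5,22)=5. stock: 22 - 5 = 17. total_sold = 39
  Event 7 (sale 24): sell min(24,17)=17. stock: 17 - 17 = 0. total_sold = 56
  Event 8 (sale 11): sell min(11,0)=0. stock: 0 - 0 = 0. total_sold = 56
  Event 9 (sale 1): sell min(1,0)=0. stock: 0 - 0 = 0. total_sold = 56
  Event 10 (adjust +8): 0 + 8 = 8
Final: stock = 8, total_sold = 56

First zero at event 7.

Answer: 7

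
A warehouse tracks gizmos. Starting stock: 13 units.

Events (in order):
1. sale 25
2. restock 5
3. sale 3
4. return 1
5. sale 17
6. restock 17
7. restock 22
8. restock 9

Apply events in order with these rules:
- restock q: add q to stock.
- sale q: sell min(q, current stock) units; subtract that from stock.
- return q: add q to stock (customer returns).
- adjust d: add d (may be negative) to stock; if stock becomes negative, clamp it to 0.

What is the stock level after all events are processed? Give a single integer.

Answer: 48

Derivation:
Processing events:
Start: stock = 13
  Event 1 (sale 25): sell min(25,13)=13. stock: 13 - 13 = 0. total_sold = 13
  Event 2 (restock 5): 0 + 5 = 5
  Event 3 (sale 3): sell min(3,5)=3. stock: 5 - 3 = 2. total_sold = 16
  Event 4 (return 1): 2 + 1 = 3
  Event 5 (sale 17): sell min(17,3)=3. stock: 3 - 3 = 0. total_sold = 19
  Event 6 (restock 17): 0 + 17 = 17
  Event 7 (restock 22): 17 + 22 = 39
  Event 8 (restock 9): 39 + 9 = 48
Final: stock = 48, total_sold = 19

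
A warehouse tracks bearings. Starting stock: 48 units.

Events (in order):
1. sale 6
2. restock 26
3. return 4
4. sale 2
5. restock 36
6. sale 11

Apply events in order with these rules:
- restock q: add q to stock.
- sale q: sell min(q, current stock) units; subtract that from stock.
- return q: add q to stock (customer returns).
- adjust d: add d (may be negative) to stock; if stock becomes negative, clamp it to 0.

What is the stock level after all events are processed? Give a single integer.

Processing events:
Start: stock = 48
  Event 1 (sale 6): sell min(6,48)=6. stock: 48 - 6 = 42. total_sold = 6
  Event 2 (restock 26): 42 + 26 = 68
  Event 3 (return 4): 68 + 4 = 72
  Event 4 (sale 2): sell min(2,72)=2. stock: 72 - 2 = 70. total_sold = 8
  Event 5 (restock 36): 70 + 36 = 106
  Event 6 (sale 11): sell min(11,106)=11. stock: 106 - 11 = 95. total_sold = 19
Final: stock = 95, total_sold = 19

Answer: 95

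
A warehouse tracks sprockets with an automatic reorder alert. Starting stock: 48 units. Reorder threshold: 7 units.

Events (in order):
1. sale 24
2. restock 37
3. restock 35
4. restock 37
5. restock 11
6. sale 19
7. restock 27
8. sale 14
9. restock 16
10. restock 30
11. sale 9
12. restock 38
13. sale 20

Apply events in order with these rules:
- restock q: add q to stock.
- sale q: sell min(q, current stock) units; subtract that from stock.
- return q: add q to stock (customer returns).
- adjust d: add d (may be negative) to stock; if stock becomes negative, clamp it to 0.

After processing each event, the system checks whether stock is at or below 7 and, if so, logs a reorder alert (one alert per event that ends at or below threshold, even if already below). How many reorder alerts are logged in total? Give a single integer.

Answer: 0

Derivation:
Processing events:
Start: stock = 48
  Event 1 (sale 24): sell min(24,48)=24. stock: 48 - 24 = 24. total_sold = 24
  Event 2 (restock 37): 24 + 37 = 61
  Event 3 (restock 35): 61 + 35 = 96
  Event 4 (restock 37): 96 + 37 = 133
  Event 5 (restock 11): 133 + 11 = 144
  Event 6 (sale 19): sell min(19,144)=19. stock: 144 - 19 = 125. total_sold = 43
  Event 7 (restock 27): 125 + 27 = 152
  Event 8 (sale 14): sell min(14,152)=14. stock: 152 - 14 = 138. total_sold = 57
  Event 9 (restock 16): 138 + 16 = 154
  Event 10 (restock 30): 154 + 30 = 184
  Event 11 (sale 9): sell min(9,184)=9. stock: 184 - 9 = 175. total_sold = 66
  Event 12 (restock 38): 175 + 38 = 213
  Event 13 (sale 20): sell min(20,213)=20. stock: 213 - 20 = 193. total_sold = 86
Final: stock = 193, total_sold = 86

Checking against threshold 7:
  After event 1: stock=24 > 7
  After event 2: stock=61 > 7
  After event 3: stock=96 > 7
  After event 4: stock=133 > 7
  After event 5: stock=144 > 7
  After event 6: stock=125 > 7
  After event 7: stock=152 > 7
  After event 8: stock=138 > 7
  After event 9: stock=154 > 7
  After event 10: stock=184 > 7
  After event 11: stock=175 > 7
  After event 12: stock=213 > 7
  After event 13: stock=193 > 7
Alert events: []. Count = 0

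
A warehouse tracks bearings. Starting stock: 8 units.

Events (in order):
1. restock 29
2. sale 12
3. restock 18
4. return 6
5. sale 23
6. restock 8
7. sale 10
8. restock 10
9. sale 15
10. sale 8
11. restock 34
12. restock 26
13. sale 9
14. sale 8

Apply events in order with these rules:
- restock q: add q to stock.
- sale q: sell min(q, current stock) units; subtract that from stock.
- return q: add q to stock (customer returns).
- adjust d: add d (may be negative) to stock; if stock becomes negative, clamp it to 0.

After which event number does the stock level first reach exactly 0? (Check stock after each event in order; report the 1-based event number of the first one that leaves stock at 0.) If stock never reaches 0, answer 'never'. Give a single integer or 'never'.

Processing events:
Start: stock = 8
  Event 1 (restock 29): 8 + 29 = 37
  Event 2 (sale 12): sell min(12,37)=12. stock: 37 - 12 = 25. total_sold = 12
  Event 3 (restock 18): 25 + 18 = 43
  Event 4 (return 6): 43 + 6 = 49
  Event 5 (sale 23): sell min(23,49)=23. stock: 49 - 23 = 26. total_sold = 35
  Event 6 (restock 8): 26 + 8 = 34
  Event 7 (sale 10): sell min(10,34)=10. stock: 34 - 10 = 24. total_sold = 45
  Event 8 (restock 10): 24 + 10 = 34
  Event 9 (sale 15): sell min(15,34)=15. stock: 34 - 15 = 19. total_sold = 60
  Event 10 (sale 8): sell min(8,19)=8. stock: 19 - 8 = 11. total_sold = 68
  Event 11 (restock 34): 11 + 34 = 45
  Event 12 (restock 26): 45 + 26 = 71
  Event 13 (sale 9): sell min(9,71)=9. stock: 71 - 9 = 62. total_sold = 77
  Event 14 (sale 8): sell min(8,62)=8. stock: 62 - 8 = 54. total_sold = 85
Final: stock = 54, total_sold = 85

Stock never reaches 0.

Answer: never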